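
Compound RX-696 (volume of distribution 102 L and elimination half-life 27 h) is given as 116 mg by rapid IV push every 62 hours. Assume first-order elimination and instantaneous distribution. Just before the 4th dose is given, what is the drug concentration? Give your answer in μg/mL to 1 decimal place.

f = (1/2)^(τ/t½) = (1/2)^(62/27) ≈ 0.2036.
C₀ = D/Vd = 116/102 ≈ 1.137 μg/mL.
Before the 4th dose, 3 doses have been given. Superposition: Cmin = C₀·(f + f² + … + f^3).
≈ 1.137 × (0.2036 + 0.0415 + 0.0084) ≈ 1.137 × 0.2535 ≈ 0.288 μg/mL.

0.3 μg/mL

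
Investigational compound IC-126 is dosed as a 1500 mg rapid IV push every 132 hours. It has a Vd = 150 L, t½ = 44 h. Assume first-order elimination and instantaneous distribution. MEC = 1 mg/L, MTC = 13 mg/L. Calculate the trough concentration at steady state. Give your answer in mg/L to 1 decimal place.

1.4 mg/L

The dosing interval is 3 half-lives, so f = 2^(−3) = 0.125.
At steady state, R = 1/(1 − 0.125) = 8/7.
Single-dose peak C₀ = D/Vd = 1500/150 = 10 mg/L.
Steady-state peak Cmax,ss = C₀·R = 10 × 8/7 ≈ 11.429 mg/L.
Steady-state trough Cmin,ss = Cmax,ss·f ≈ 11.429 × 0.125 ≈ 1.429 mg/L.
Trough 1.4 mg/L vs MEC 1 mg/L: adequate.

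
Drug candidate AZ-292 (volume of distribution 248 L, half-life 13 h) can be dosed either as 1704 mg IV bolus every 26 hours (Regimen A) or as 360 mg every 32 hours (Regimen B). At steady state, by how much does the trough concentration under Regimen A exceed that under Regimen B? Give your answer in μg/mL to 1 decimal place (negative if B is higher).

Regimen A: f = (1/2)^(26/13) ≈ 0.2500; Cmin,ss = (1704/248)·f/(1−f) ≈ 2.290 μg/mL.
Regimen B: f = (1/2)^(32/13) ≈ 0.1816; Cmin,ss = (360/248)·f/(1−f) ≈ 0.322 μg/mL.
Difference ≈ 2.290 − 0.322 ≈ 1.968 μg/mL.

2.0 μg/mL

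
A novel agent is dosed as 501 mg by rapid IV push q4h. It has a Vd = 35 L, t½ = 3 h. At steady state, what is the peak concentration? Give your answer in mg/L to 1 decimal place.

23.7 mg/L

k = ln2/t½ = ln2/3 ≈ 0.231049 h⁻¹; fraction remaining f = e^(−kτ) = e^(−0.231049×4) ≈ 0.3969.
Accumulation ratio R = 1/(1 − f) ≈ 1/0.6031 ≈ 1.6581.
Single-dose peak C₀ = D/Vd = 501/35 ≈ 14.314 mg/L.
Steady-state peak Cmax,ss = C₀·R ≈ 14.314 × 1.6581 ≈ 23.734 mg/L.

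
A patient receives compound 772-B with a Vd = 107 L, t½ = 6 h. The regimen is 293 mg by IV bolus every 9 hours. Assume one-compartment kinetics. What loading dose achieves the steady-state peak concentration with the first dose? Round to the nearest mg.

453 mg

f = (1/2)^(9/6) ≈ 0.353553; accumulation ratio R = 1/(1−f) ≈ 1.54692.
Loading dose to hit Cmax,ss on first dose: D_load = D_maint·R ≈ 293 × 1.54692 ≈ 453.25 mg.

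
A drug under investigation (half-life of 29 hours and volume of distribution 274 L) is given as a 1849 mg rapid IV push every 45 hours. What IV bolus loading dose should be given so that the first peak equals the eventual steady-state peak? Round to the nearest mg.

2806 mg

f = (1/2)^(45/29) ≈ 0.341102; accumulation ratio R = 1/(1−f) ≈ 1.51769.
Loading dose to hit Cmax,ss on first dose: D_load = D_maint·R ≈ 1849 × 1.51769 ≈ 2806.21 mg.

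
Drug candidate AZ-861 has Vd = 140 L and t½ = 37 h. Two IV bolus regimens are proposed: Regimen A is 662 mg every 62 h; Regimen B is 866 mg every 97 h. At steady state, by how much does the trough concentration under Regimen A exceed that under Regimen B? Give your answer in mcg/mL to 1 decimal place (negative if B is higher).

1.0 mcg/mL

Regimen A: f = (1/2)^(62/37) ≈ 0.3130; Cmin,ss = (662/140)·f/(1−f) ≈ 2.154 mcg/mL.
Regimen B: f = (1/2)^(97/37) ≈ 0.1625; Cmin,ss = (866/140)·f/(1−f) ≈ 1.200 mcg/mL.
Difference ≈ 2.154 − 1.200 ≈ 0.954 mcg/mL.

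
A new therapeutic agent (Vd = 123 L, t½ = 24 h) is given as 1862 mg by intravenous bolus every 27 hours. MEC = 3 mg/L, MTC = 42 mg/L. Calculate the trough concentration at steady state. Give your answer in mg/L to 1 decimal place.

Over one 27-h interval, 27/24 ≈ 1.125 half-lives elapse, leaving f ≈ 0.4585 of each dose.
Accumulation ratio R = 1/(1 − f) ≈ 1/0.5415 ≈ 1.8467.
Each bolus raises the concentration by D/Vd = 1862/123 ≈ 15.138 mg/L.
Cmax,ss = C₀/(1 − f) ≈ 15.138/0.5415 ≈ 27.956 mg/L.
One interval later, Cmin,ss = Cmax,ss·e^(−kτ) ≈ 27.956 × 0.4585 ≈ 12.818 mg/L.
Trough 12.8 mg/L vs MEC 3 mg/L: adequate.

12.8 mg/L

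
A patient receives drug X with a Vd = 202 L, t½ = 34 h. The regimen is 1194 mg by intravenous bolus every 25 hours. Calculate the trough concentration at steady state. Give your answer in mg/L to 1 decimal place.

τ/t½ = 25/34 ≈ 0.73529, so fraction remaining f = (1/2)^(25/34) ≈ 0.6007.
Accumulation ratio R = 1/(1 − f) ≈ 1/0.3993 ≈ 2.5044.
Single-dose peak C₀ = D/Vd = 1194/202 ≈ 5.911 mg/L.
Steady-state peak Cmax,ss = C₀·R ≈ 5.911 × 2.5044 ≈ 14.804 mg/L.
Steady-state trough Cmin,ss = Cmax,ss·f ≈ 14.804 × 0.6007 ≈ 8.893 mg/L.

8.9 mg/L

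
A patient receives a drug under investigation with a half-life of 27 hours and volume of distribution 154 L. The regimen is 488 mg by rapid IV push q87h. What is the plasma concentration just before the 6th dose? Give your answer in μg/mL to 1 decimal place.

0.4 μg/mL

f = (1/2)^(τ/t½) = (1/2)^(87/27) ≈ 0.1072.
C₀ = D/Vd = 488/154 ≈ 3.169 μg/mL.
Before the 6th dose, 5 doses have been given. Superposition: Cmin = C₀·(f + f² + … + f^5).
≈ 3.169 × (0.1072 + 0.0115 + 0.0012 + 0.0001 + 0.0000) ≈ 3.169 × 0.1200 ≈ 0.380 μg/mL.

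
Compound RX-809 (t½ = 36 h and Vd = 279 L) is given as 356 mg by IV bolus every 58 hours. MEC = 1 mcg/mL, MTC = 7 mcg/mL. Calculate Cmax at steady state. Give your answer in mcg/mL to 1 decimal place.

1.9 mcg/mL

k = ln2/t½ = ln2/36 ≈ 0.019254 h⁻¹; fraction remaining f = e^(−kτ) = e^(−0.019254×58) ≈ 0.3273.
At steady state, accumulation factor R = 1/(1 − e^(−kτ)) ≈ 1.4865.
Single-dose peak C₀ = D/Vd = 356/279 ≈ 1.276 mcg/mL.
Steady-state peak Cmax,ss = C₀·R ≈ 1.276 × 1.4865 ≈ 1.897 mcg/mL.
Peak 1.9 mcg/mL vs MTC 7 mcg/mL: below toxic threshold.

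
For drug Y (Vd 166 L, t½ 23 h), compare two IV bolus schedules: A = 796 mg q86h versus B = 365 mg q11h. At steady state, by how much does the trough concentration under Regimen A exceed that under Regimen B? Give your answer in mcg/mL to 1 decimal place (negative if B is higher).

-5.2 mcg/mL

Regimen A: f = (1/2)^(86/23) ≈ 0.0749; Cmin,ss = (796/166)·f/(1−f) ≈ 0.388 mcg/mL.
Regimen B: f = (1/2)^(11/23) ≈ 0.7178; Cmin,ss = (365/166)·f/(1−f) ≈ 5.593 mcg/mL.
Difference ≈ 0.388 − 5.593 ≈ -5.205 mcg/mL.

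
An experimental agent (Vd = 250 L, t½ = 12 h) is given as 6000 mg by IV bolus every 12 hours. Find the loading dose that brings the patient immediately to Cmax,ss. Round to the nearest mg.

12000 mg

f = (1/2)^(12/12) ≈ 0.500000; accumulation ratio R = 1/(1−f) ≈ 2.00000.
Loading dose to hit Cmax,ss on first dose: D_load = D_maint·R ≈ 6000 × 2.00000 ≈ 12000.00 mg.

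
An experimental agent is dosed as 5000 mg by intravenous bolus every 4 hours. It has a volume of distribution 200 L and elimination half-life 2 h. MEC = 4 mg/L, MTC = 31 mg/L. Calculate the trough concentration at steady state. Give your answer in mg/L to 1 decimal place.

The dosing interval is 2 half-lives, so f = 2^(−2) = 0.25.
Accumulation ratio R = 1/(1 − f) = 1/0.75 = 4/3.
Single-dose peak C₀ = D/Vd = 5000/200 = 25 mg/L.
Steady-state peak Cmax,ss = C₀·R = 25 × 4/3 ≈ 33.333 mg/L.
Steady-state trough Cmin,ss = Cmax,ss·f ≈ 33.333 × 0.25 ≈ 8.333 mg/L.
Trough 8.3 mg/L vs MEC 4 mg/L: adequate.

8.3 mg/L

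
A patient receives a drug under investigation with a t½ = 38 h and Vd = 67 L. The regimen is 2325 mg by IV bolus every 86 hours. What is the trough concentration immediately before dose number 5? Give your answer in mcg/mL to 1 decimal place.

9.1 mcg/mL

f = (1/2)^(τ/t½) = (1/2)^(86/38) ≈ 0.2083.
C₀ = D/Vd = 2325/67 ≈ 34.701 mcg/mL.
Before the 5th dose, 4 doses have been given. Superposition: Cmin = C₀·(f + f² + … + f^4).
≈ 34.701 × (0.2083 + 0.0434 + 0.0090 + 0.0019) ≈ 34.701 × 0.2626 ≈ 9.112 mcg/mL.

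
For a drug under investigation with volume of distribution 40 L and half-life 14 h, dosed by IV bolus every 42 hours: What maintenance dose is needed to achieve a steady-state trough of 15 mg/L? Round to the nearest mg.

4200 mg

τ/t½ = 42/14 ≈ 3, so f = (1/2)^(42/14) ≈ 0.125000.
Cmin,ss = (D/Vd)·f/(1−f), so D = Cmin,ss·Vd·(1−f)/f.
D = 15 × 40 × (1−f)/f ≈ 15 × 40 × 7.00000 ≈ 4200.00 mg.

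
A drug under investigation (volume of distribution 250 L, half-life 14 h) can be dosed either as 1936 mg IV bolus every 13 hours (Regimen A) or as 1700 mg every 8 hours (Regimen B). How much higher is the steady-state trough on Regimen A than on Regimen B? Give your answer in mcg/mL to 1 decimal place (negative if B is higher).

Regimen A: f = (1/2)^(13/14) ≈ 0.5254; Cmin,ss = (1936/250)·f/(1−f) ≈ 8.573 mcg/mL.
Regimen B: f = (1/2)^(8/14) ≈ 0.6730; Cmin,ss = (1700/250)·f/(1−f) ≈ 13.995 mcg/mL.
Difference ≈ 8.573 − 13.995 ≈ -5.422 mcg/mL.

-5.4 mcg/mL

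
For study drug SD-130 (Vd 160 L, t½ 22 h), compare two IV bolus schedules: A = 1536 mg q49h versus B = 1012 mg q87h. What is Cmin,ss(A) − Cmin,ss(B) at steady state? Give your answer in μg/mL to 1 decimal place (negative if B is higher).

2.2 μg/mL

Regimen A: f = (1/2)^(49/22) ≈ 0.2136; Cmin,ss = (1536/160)·f/(1−f) ≈ 2.608 μg/mL.
Regimen B: f = (1/2)^(87/22) ≈ 0.0645; Cmin,ss = (1012/160)·f/(1−f) ≈ 0.436 μg/mL.
Difference ≈ 2.608 − 0.436 ≈ 2.172 μg/mL.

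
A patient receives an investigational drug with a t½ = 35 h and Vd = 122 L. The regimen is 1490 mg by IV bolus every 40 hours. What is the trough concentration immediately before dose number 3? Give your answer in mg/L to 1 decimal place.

f = (1/2)^(τ/t½) = (1/2)^(40/35) ≈ 0.4529.
C₀ = D/Vd = 1490/122 ≈ 12.213 mg/L.
Before the 3rd dose, 2 doses have been given. Superposition: Cmin = C₀·(f + f²).
≈ 12.213 × (0.4529 + 0.2051) ≈ 12.213 × 0.6580 ≈ 8.036 mg/L.

8.0 mg/L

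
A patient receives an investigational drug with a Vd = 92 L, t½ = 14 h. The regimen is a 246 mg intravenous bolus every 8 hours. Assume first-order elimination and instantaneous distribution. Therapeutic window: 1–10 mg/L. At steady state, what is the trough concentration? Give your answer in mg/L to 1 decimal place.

τ/t½ = 8/14 ≈ 0.57143, so fraction remaining f = (1/2)^(8/14) ≈ 0.6730.
Each bolus raises the concentration by D/Vd = 246/92 ≈ 2.674 mg/L.
Steady-state trough Cmin,ss = C₀·f/(1−f) ≈ 2.674 × 0.6730/0.3270 ≈ 5.503 mg/L.
Trough 5.5 mg/L vs MEC 1 mg/L: adequate.

5.5 mg/L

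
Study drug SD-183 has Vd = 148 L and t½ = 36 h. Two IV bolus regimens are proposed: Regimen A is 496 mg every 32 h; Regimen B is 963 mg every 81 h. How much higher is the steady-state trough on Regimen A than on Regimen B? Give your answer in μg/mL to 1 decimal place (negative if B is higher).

Regimen A: f = (1/2)^(32/36) ≈ 0.5400; Cmin,ss = (496/148)·f/(1−f) ≈ 3.934 μg/mL.
Regimen B: f = (1/2)^(81/36) ≈ 0.2102; Cmin,ss = (963/148)·f/(1−f) ≈ 1.732 μg/mL.
Difference ≈ 3.934 − 1.732 ≈ 2.202 μg/mL.

2.2 μg/mL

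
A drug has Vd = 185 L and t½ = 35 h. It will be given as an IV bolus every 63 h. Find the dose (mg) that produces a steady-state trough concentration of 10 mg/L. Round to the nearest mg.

4592 mg

τ/t½ = 63/35 ≈ 1.8, so f = (1/2)^(63/35) ≈ 0.287175.
Cmin,ss = (D/Vd)·f/(1−f), so D = Cmin,ss·Vd·(1−f)/f.
D = 10 × 185 × (1−f)/f ≈ 10 × 185 × 2.48220 ≈ 4592.07 mg.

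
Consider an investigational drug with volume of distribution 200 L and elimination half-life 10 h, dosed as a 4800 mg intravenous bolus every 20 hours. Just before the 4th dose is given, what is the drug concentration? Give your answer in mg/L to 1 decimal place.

7.9 mg/L

f = (1/2)^(τ/t½) = (1/2)^(20/10) ≈ 0.2500.
C₀ = D/Vd = 4800/200 ≈ 24.000 mg/L.
Before the 4th dose, 3 doses have been given. Superposition: Cmin = C₀·(f + f² + … + f^3).
≈ 24.000 × (0.2500 + 0.0625 + 0.0156) ≈ 24.000 × 0.3281 ≈ 7.874 mg/L.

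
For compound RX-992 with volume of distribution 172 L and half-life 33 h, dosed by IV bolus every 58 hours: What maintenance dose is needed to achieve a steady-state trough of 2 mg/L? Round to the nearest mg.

819 mg

τ/t½ = 58/33 ≈ 1.7576, so f = (1/2)^(58/33) ≈ 0.295745.
Cmin,ss = (D/Vd)·f/(1−f), so D = Cmin,ss·Vd·(1−f)/f.
D = 2 × 172 × (1−f)/f ≈ 2 × 172 × 2.38129 ≈ 819.16 mg.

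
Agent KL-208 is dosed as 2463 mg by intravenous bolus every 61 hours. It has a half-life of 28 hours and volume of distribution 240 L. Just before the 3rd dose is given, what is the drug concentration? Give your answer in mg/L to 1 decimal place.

2.8 mg/L

f = (1/2)^(τ/t½) = (1/2)^(61/28) ≈ 0.2209.
C₀ = D/Vd = 2463/240 ≈ 10.262 mg/L.
Before the 3rd dose, 2 doses have been given. Superposition: Cmin = C₀·(f + f²).
≈ 10.262 × (0.2209 + 0.0488) ≈ 10.262 × 0.2697 ≈ 2.768 mg/L.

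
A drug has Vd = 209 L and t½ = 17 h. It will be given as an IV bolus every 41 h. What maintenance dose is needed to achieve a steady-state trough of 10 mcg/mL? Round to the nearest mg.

9031 mg

τ/t½ = 41/17 ≈ 2.4118, so f = (1/2)^(41/17) ≈ 0.187926.
Cmin,ss = (D/Vd)·f/(1−f), so D = Cmin,ss·Vd·(1−f)/f.
D = 10 × 209 × (1−f)/f ≈ 10 × 209 × 4.32124 ≈ 9031.39 mg.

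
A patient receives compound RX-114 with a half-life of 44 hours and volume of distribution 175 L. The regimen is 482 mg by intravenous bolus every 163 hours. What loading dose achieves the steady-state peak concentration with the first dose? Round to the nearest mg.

f = (1/2)^(163/44) ≈ 0.076704; accumulation ratio R = 1/(1−f) ≈ 1.08308.
Loading dose to hit Cmax,ss on first dose: D_load = D_maint·R ≈ 482 × 1.08308 ≈ 522.04 mg.

522 mg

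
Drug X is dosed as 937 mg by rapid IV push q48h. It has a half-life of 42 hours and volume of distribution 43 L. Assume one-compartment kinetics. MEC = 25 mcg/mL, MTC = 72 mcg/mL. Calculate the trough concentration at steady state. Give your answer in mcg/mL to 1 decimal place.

18.0 mcg/mL

k = ln2/t½ = ln2/42 ≈ 0.016504 h⁻¹; fraction remaining f = e^(−kτ) = e^(−0.016504×48) ≈ 0.4529.
Accumulation ratio R = 1/(1 − f) ≈ 1/0.5471 ≈ 1.8278.
Single-dose peak C₀ = D/Vd = 937/43 ≈ 21.791 mcg/mL.
Steady-state peak Cmax,ss = C₀·R ≈ 21.791 × 1.8278 ≈ 39.830 mcg/mL.
One interval later, Cmin,ss = Cmax,ss·e^(−kτ) ≈ 39.830 × 0.4529 ≈ 18.039 mcg/mL.
Trough 18.0 mcg/mL vs MEC 25 mcg/mL: subtherapeutic.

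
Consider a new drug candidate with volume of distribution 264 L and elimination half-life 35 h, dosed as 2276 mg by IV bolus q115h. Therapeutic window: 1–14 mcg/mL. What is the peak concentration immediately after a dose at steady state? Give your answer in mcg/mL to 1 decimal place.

k = ln2/t½ = ln2/35 ≈ 0.019804 h⁻¹; fraction remaining f = e^(−kτ) = e^(−0.019804×115) ≈ 0.1025.
At steady state, accumulation factor R = 1/(1 − e^(−kτ)) ≈ 1.1142.
Each bolus raises the concentration by D/Vd = 2276/264 ≈ 8.621 mcg/mL.
Steady-state peak Cmax,ss = C₀·R ≈ 8.621 × 1.1142 ≈ 9.606 mcg/mL.
Peak 9.6 mcg/mL vs MTC 14 mcg/mL: below toxic threshold.

9.6 mcg/mL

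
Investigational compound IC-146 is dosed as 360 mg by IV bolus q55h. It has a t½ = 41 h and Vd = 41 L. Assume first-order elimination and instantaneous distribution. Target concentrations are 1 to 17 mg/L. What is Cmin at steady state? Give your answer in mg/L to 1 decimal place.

5.7 mg/L

k = ln2/t½ = ln2/41 ≈ 0.016906 h⁻¹; fraction remaining f = e^(−kτ) = e^(−0.016906×55) ≈ 0.3946.
Single-dose peak C₀ = D/Vd = 360/41 ≈ 8.780 mg/L.
Steady-state trough Cmin,ss = C₀·f/(1−f) ≈ 8.780 × 0.3946/0.6054 ≈ 5.723 mg/L.
Trough 5.7 mg/L vs MEC 1 mg/L: adequate.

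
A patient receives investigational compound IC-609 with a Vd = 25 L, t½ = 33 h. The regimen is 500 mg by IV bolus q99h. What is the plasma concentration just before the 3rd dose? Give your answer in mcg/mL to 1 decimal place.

f = (1/2)^(τ/t½) = (1/2)^(99/33) ≈ 0.1250.
C₀ = D/Vd = 500/25 ≈ 20.000 mcg/mL.
Before the 3rd dose, 2 doses have been given. Superposition: Cmin = C₀·(f + f²).
≈ 20.000 × (0.1250 + 0.0156) ≈ 20.000 × 0.1406 ≈ 2.812 mcg/mL.

2.8 mcg/mL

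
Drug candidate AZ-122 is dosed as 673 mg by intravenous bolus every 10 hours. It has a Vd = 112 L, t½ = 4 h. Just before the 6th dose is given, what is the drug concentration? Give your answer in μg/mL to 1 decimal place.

f = (1/2)^(τ/t½) = (1/2)^(10/4) ≈ 0.1768.
C₀ = D/Vd = 673/112 ≈ 6.009 μg/mL.
Before the 6th dose, 5 doses have been given. Superposition: Cmin = C₀·(f + f² + … + f^5).
≈ 6.009 × (0.1768 + 0.0313 + 0.0055 + 0.0010 + 0.0002) ≈ 6.009 × 0.2148 ≈ 1.291 μg/mL.

1.3 μg/mL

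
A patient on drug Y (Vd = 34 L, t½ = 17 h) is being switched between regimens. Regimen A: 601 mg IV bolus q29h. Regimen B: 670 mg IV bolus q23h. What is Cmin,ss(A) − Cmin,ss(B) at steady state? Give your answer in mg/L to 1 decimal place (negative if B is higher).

-4.9 mg/L

Regimen A: f = (1/2)^(29/17) ≈ 0.3065; Cmin,ss = (601/34)·f/(1−f) ≈ 7.812 mg/L.
Regimen B: f = (1/2)^(23/17) ≈ 0.3915; Cmin,ss = (670/34)·f/(1−f) ≈ 12.678 mg/L.
Difference ≈ 7.812 − 12.678 ≈ -4.866 mg/L.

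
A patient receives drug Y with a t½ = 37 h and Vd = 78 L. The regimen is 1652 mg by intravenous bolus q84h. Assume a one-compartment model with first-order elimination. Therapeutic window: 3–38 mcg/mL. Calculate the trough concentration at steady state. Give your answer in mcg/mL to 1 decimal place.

k = ln2/t½ = ln2/37 ≈ 0.018734 h⁻¹; fraction remaining f = e^(−kτ) = e^(−0.018734×84) ≈ 0.2073.
At steady state, accumulation factor R = 1/(1 − e^(−kτ)) ≈ 1.2615.
Single-dose peak C₀ = D/Vd = 1652/78 ≈ 21.179 mcg/mL.
Steady-state peak Cmax,ss = C₀·R ≈ 21.179 × 1.2615 ≈ 26.717 mcg/mL.
Steady-state trough Cmin,ss = Cmax,ss·f ≈ 26.717 × 0.2073 ≈ 5.538 mcg/mL.
Trough 5.5 mcg/mL vs MEC 3 mcg/mL: adequate.

5.5 mcg/mL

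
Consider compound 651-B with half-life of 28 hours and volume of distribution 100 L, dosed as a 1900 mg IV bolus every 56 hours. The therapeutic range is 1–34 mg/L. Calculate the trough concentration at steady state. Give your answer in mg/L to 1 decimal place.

6.3 mg/L

The dosing interval is 2 half-lives, so f = 2^(−2) = 0.25.
Accumulation ratio R = 1/(1 − f) = 1/0.75 = 4/3.
Single-dose peak C₀ = D/Vd = 1900/100 = 19 mg/L.
Steady-state peak Cmax,ss = C₀·R = 19 × 4/3 ≈ 25.333 mg/L.
Steady-state trough Cmin,ss = Cmax,ss·f ≈ 25.333 × 0.25 ≈ 6.333 mg/L.
Trough 6.3 mg/L vs MEC 1 mg/L: adequate.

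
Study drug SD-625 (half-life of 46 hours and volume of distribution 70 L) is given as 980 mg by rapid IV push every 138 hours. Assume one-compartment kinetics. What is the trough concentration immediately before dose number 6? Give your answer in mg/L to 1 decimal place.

f = (1/2)^(τ/t½) = (1/2)^(138/46) ≈ 0.1250.
C₀ = D/Vd = 980/70 ≈ 14.000 mg/L.
Before the 6th dose, 5 doses have been given. Superposition: Cmin = C₀·(f + f² + … + f^5).
≈ 14.000 × (0.1250 + 0.0156 + 0.0020 + 0.0002 + 0.0000) ≈ 14.000 × 0.1428 ≈ 1.999 mg/L.

2.0 mg/L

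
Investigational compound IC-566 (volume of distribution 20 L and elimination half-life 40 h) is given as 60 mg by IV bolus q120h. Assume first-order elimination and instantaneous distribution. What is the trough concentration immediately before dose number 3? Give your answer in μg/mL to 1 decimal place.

0.4 μg/mL

f = (1/2)^(τ/t½) = (1/2)^(120/40) ≈ 0.1250.
C₀ = D/Vd = 60/20 ≈ 3.000 μg/mL.
Before the 3rd dose, 2 doses have been given. Superposition: Cmin = C₀·(f + f²).
≈ 3.000 × (0.1250 + 0.0156) ≈ 3.000 × 0.1406 ≈ 0.422 μg/mL.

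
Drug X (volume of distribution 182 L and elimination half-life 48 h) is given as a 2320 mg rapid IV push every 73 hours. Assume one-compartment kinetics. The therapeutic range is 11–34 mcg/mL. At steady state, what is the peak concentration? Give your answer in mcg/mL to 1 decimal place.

19.6 mcg/mL

Over one 73-h interval, 73/48 ≈ 1.5208 half-lives elapse, leaving f ≈ 0.3485 of each dose.
Accumulation ratio R = 1/(1 − f) ≈ 1/0.6515 ≈ 1.5349.
Each bolus raises the concentration by D/Vd = 2320/182 ≈ 12.747 mcg/mL.
Cmax,ss = C₀/(1 − f) ≈ 12.747/0.6515 ≈ 19.566 mcg/mL.
Peak 19.6 mcg/mL vs MTC 34 mcg/mL: below toxic threshold.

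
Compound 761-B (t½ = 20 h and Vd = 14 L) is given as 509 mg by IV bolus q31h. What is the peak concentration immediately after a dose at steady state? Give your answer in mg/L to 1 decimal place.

Over one 31-h interval, 31/20 ≈ 1.55 half-lives elapse, leaving f ≈ 0.3415 of each dose.
Accumulation ratio R = 1/(1 − f) ≈ 1/0.6585 ≈ 1.5186.
Single-dose peak C₀ = D/Vd = 509/14 ≈ 36.357 mg/L.
Cmax,ss = C₀/(1 − f) ≈ 36.357/0.6585 ≈ 55.212 mg/L.

55.2 mg/L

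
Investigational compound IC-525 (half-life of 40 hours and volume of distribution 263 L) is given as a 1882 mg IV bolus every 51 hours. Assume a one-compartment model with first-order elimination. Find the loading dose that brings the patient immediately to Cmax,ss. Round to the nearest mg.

3207 mg

f = (1/2)^(51/40) ≈ 0.413225; accumulation ratio R = 1/(1−f) ≈ 1.70423.
Loading dose to hit Cmax,ss on first dose: D_load = D_maint·R ≈ 1882 × 1.70423 ≈ 3207.36 mg.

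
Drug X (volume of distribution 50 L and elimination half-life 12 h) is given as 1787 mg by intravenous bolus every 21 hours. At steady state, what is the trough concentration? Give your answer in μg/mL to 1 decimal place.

15.1 μg/mL

Over one 21-h interval, 21/12 ≈ 1.75 half-lives elapse, leaving f ≈ 0.2973 of each dose.
At steady state, accumulation factor R = 1/(1 − e^(−kτ)) ≈ 1.4231.
Each bolus raises the concentration by D/Vd = 1787/50 ≈ 35.740 μg/mL.
Cmax,ss = C₀/(1 − f) ≈ 35.740/0.7027 ≈ 50.861 μg/mL.
One interval later, Cmin,ss = Cmax,ss·e^(−kτ) ≈ 50.861 × 0.2973 ≈ 15.121 μg/mL.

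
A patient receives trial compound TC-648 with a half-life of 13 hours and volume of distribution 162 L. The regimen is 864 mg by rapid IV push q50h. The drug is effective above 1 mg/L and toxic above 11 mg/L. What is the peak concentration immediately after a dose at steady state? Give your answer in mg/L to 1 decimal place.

5.7 mg/L

Over one 50-h interval, 50/13 ≈ 3.8462 half-lives elapse, leaving f ≈ 0.0695 of each dose.
Accumulation ratio R = 1/(1 − f) ≈ 1/0.9305 ≈ 1.0747.
Single-dose peak C₀ = D/Vd = 864/162 ≈ 5.333 mg/L.
Steady-state peak Cmax,ss = C₀·R ≈ 5.333 × 1.0747 ≈ 5.731 mg/L.
Peak 5.7 mg/L vs MTC 11 mg/L: below toxic threshold.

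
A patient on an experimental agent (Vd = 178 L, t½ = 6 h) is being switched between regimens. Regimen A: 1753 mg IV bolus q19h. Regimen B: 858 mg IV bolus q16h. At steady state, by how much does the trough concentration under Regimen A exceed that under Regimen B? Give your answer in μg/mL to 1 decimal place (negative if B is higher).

0.3 μg/mL

Regimen A: f = (1/2)^(19/6) ≈ 0.1114; Cmin,ss = (1753/178)·f/(1−f) ≈ 1.235 μg/mL.
Regimen B: f = (1/2)^(16/6) ≈ 0.1575; Cmin,ss = (858/178)·f/(1−f) ≈ 0.901 μg/mL.
Difference ≈ 1.235 − 0.901 ≈ 0.334 μg/mL.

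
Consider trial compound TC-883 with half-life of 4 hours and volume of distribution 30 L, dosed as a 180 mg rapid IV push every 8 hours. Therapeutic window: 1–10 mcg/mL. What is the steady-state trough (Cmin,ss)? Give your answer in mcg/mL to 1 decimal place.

2.0 mcg/mL

The dosing interval is 2 half-lives, so f = 2^(−2) = 0.25.
At steady state, R = 1/(1 − 0.25) = 4/3.
Single-dose peak C₀ = D/Vd = 180/30 = 6 mcg/mL.
Steady-state peak Cmax,ss = C₀·R = 6 × 4/3 ≈ 8.000 mcg/mL.
Steady-state trough Cmin,ss = Cmax,ss·f ≈ 8.000 × 0.25 ≈ 2.000 mcg/mL.
Trough 2.0 mcg/mL vs MEC 1 mcg/mL: adequate.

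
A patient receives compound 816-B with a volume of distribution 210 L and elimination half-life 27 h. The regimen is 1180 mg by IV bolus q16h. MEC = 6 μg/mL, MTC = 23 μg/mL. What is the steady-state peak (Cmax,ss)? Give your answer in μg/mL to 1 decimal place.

Over one 16-h interval, 16/27 ≈ 0.59259 half-lives elapse, leaving f ≈ 0.6632 of each dose.
At steady state, accumulation factor R = 1/(1 − e^(−kτ)) ≈ 2.9691.
Each bolus raises the concentration by D/Vd = 1180/210 ≈ 5.619 μg/mL.
Steady-state peak Cmax,ss = C₀·R ≈ 5.619 × 2.9691 ≈ 16.683 μg/mL.
Peak 16.7 μg/mL vs MTC 23 μg/mL: below toxic threshold.

16.7 μg/mL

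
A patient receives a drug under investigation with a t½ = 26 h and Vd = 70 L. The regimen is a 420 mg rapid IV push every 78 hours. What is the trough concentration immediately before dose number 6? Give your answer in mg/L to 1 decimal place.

f = (1/2)^(τ/t½) = (1/2)^(78/26) ≈ 0.1250.
C₀ = D/Vd = 420/70 ≈ 6.000 mg/L.
Before the 6th dose, 5 doses have been given. Superposition: Cmin = C₀·(f + f² + … + f^5).
≈ 6.000 × (0.1250 + 0.0156 + 0.0020 + 0.0002 + 0.0000) ≈ 6.000 × 0.1428 ≈ 0.857 mg/L.

0.9 mg/L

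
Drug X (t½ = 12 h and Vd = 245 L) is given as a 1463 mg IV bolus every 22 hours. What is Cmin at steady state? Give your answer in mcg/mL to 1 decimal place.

2.3 mcg/mL

Over one 22-h interval, 22/12 ≈ 1.8333 half-lives elapse, leaving f ≈ 0.2806 of each dose.
At steady state, accumulation factor R = 1/(1 − e^(−kτ)) ≈ 1.3900.
Single-dose peak C₀ = D/Vd = 1463/245 ≈ 5.971 mcg/mL.
Steady-state peak Cmax,ss = C₀·R ≈ 5.971 × 1.3900 ≈ 8.300 mcg/mL.
One interval later, Cmin,ss = Cmax,ss·e^(−kτ) ≈ 8.300 × 0.2806 ≈ 2.329 mcg/mL.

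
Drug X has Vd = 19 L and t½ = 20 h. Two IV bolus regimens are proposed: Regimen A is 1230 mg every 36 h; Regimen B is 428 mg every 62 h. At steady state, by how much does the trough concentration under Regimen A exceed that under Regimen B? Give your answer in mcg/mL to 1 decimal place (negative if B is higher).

Regimen A: f = (1/2)^(36/20) ≈ 0.2872; Cmin,ss = (1230/19)·f/(1−f) ≈ 26.084 mcg/mL.
Regimen B: f = (1/2)^(62/20) ≈ 0.1166; Cmin,ss = (428/19)·f/(1−f) ≈ 2.973 mcg/mL.
Difference ≈ 26.084 − 2.973 ≈ 23.111 mcg/mL.

23.1 mcg/mL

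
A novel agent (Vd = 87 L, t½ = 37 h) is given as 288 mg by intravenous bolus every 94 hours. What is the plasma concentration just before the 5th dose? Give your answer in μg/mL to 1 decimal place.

0.7 μg/mL

f = (1/2)^(τ/t½) = (1/2)^(94/37) ≈ 0.1719.
C₀ = D/Vd = 288/87 ≈ 3.310 μg/mL.
Before the 5th dose, 4 doses have been given. Superposition: Cmin = C₀·(f + f² + … + f^4).
≈ 3.310 × (0.1719 + 0.0295 + 0.0051 + 0.0009) ≈ 3.310 × 0.2074 ≈ 0.686 μg/mL.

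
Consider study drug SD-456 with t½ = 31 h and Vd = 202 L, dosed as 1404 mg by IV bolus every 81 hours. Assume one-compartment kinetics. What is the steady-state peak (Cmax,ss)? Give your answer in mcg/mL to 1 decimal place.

Over one 81-h interval, 81/31 ≈ 2.6129 half-lives elapse, leaving f ≈ 0.1635 of each dose.
Accumulation ratio R = 1/(1 − f) ≈ 1/0.8365 ≈ 1.1955.
Single-dose peak C₀ = D/Vd = 1404/202 ≈ 6.950 mcg/mL.
Cmax,ss = C₀/(1 − f) ≈ 6.950/0.8365 ≈ 8.308 mcg/mL.

8.3 mcg/mL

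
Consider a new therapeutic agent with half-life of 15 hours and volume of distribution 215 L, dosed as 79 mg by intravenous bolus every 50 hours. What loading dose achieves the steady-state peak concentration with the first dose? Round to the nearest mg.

f = (1/2)^(50/15) ≈ 0.099213; accumulation ratio R = 1/(1−f) ≈ 1.11014.
Loading dose to hit Cmax,ss on first dose: D_load = D_maint·R ≈ 79 × 1.11014 ≈ 87.70 mg.

88 mg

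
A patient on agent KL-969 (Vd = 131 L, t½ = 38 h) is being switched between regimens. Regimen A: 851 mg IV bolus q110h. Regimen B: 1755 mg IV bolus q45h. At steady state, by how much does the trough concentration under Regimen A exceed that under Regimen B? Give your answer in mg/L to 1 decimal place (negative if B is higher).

Regimen A: f = (1/2)^(110/38) ≈ 0.1345; Cmin,ss = (851/131)·f/(1−f) ≈ 1.010 mg/L.
Regimen B: f = (1/2)^(45/38) ≈ 0.4401; Cmin,ss = (1755/131)·f/(1−f) ≈ 10.530 mg/L.
Difference ≈ 1.010 − 10.530 ≈ -9.520 mg/L.

-9.5 mg/L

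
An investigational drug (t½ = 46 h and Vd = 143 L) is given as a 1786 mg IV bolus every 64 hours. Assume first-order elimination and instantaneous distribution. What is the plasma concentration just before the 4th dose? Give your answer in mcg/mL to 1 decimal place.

f = (1/2)^(τ/t½) = (1/2)^(64/46) ≈ 0.3812.
C₀ = D/Vd = 1786/143 ≈ 12.490 mcg/mL.
Before the 4th dose, 3 doses have been given. Superposition: Cmin = C₀·(f + f² + … + f^3).
≈ 12.490 × (0.3812 + 0.1453 + 0.0554) ≈ 12.490 × 0.5819 ≈ 7.268 mcg/mL.

7.3 mcg/mL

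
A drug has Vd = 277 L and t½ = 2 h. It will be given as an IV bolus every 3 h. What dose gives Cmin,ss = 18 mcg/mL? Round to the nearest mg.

τ/t½ = 3/2 ≈ 1.5, so f = (1/2)^(3/2) ≈ 0.353553.
Cmin,ss = (D/Vd)·f/(1−f), so D = Cmin,ss·Vd·(1−f)/f.
D = 18 × 277 × (1−f)/f ≈ 18 × 277 × 1.82843 ≈ 9116.55 mg.

9117 mg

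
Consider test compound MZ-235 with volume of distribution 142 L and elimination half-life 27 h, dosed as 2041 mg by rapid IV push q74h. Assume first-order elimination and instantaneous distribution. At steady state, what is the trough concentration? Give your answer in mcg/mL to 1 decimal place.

k = ln2/t½ = ln2/27 ≈ 0.025672 h⁻¹; fraction remaining f = e^(−kτ) = e^(−0.025672×74) ≈ 0.1496.
Each bolus raises the concentration by D/Vd = 2041/142 ≈ 14.373 mcg/mL.
Steady-state trough Cmin,ss = C₀·f/(1−f) ≈ 14.373 × 0.1496/0.8504 ≈ 2.528 mcg/mL.

2.5 mcg/mL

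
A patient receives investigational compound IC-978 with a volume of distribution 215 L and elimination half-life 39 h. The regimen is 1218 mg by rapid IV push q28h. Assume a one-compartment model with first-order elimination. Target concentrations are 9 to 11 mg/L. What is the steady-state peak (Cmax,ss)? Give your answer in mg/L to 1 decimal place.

14.5 mg/L

τ/t½ = 28/39 ≈ 0.71795, so fraction remaining f = (1/2)^(28/39) ≈ 0.6080.
Accumulation ratio R = 1/(1 − f) ≈ 1/0.3920 ≈ 2.5510.
Single-dose peak C₀ = D/Vd = 1218/215 ≈ 5.665 mg/L.
Steady-state peak Cmax,ss = C₀·R ≈ 5.665 × 2.5510 ≈ 14.451 mg/L.
Peak 14.5 mg/L vs MTC 11 mg/L: exceeds toxic threshold.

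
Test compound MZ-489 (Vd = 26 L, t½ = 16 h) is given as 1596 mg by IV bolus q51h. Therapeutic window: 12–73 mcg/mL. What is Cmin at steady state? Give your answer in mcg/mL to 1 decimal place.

τ/t½ = 51/16 ≈ 3.1875, so fraction remaining f = (1/2)^(51/16) ≈ 0.1098.
Each bolus raises the concentration by D/Vd = 1596/26 ≈ 61.385 mcg/mL.
Steady-state trough Cmin,ss = C₀·f/(1−f) ≈ 61.385 × 0.1098/0.8902 ≈ 7.571 mcg/mL.
Trough 7.6 mcg/mL vs MEC 12 mcg/mL: subtherapeutic.

7.6 mcg/mL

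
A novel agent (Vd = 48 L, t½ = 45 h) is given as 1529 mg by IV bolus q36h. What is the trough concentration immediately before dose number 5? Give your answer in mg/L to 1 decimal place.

f = (1/2)^(τ/t½) = (1/2)^(36/45) ≈ 0.5743.
C₀ = D/Vd = 1529/48 ≈ 31.854 mg/L.
Before the 5th dose, 4 doses have been given. Superposition: Cmin = C₀·(f + f² + … + f^4).
≈ 31.854 × (0.5743 + 0.3298 + 0.1894 + 0.1088) ≈ 31.854 × 1.2023 ≈ 38.298 mg/L.

38.3 mg/L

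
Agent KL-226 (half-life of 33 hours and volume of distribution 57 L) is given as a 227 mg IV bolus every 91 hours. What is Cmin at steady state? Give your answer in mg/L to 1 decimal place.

0.7 mg/L

τ/t½ = 91/33 ≈ 2.7576, so fraction remaining f = (1/2)^(91/33) ≈ 0.1479.
Each bolus raises the concentration by D/Vd = 227/57 ≈ 3.982 mg/L.
Steady-state trough Cmin,ss = C₀·f/(1−f) ≈ 3.982 × 0.1479/0.8521 ≈ 0.691 mg/L.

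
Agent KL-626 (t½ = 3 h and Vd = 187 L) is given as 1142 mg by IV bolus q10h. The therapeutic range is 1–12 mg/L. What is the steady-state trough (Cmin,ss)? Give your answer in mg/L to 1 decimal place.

0.7 mg/L

Over one 10-h interval, 10/3 ≈ 3.3333 half-lives elapse, leaving f ≈ 0.0992 of each dose.
At steady state, accumulation factor R = 1/(1 − e^(−kτ)) ≈ 1.1101.
Single-dose peak C₀ = D/Vd = 1142/187 ≈ 6.107 mg/L.
Cmax,ss = C₀/(1 − f) ≈ 6.107/0.9008 ≈ 6.780 mg/L.
Steady-state trough Cmin,ss = Cmax,ss·f ≈ 6.780 × 0.0992 ≈ 0.673 mg/L.
Trough 0.7 mg/L vs MEC 1 mg/L: subtherapeutic.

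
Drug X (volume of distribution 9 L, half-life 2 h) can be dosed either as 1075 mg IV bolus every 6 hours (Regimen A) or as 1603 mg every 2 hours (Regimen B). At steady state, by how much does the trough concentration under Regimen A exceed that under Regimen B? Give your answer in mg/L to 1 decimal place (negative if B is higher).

-161.0 mg/L

Regimen A: f = (1/2)^(6/2) ≈ 0.1250; Cmin,ss = (1075/9)·f/(1−f) ≈ 17.063 mg/L.
Regimen B: f = (1/2)^(2/2) ≈ 0.5000; Cmin,ss = (1603/9)·f/(1−f) ≈ 178.111 mg/L.
Difference ≈ 17.063 − 178.111 ≈ -161.048 mg/L.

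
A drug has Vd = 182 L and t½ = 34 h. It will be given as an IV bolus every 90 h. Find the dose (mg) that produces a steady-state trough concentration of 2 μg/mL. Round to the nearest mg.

1916 mg

τ/t½ = 90/34 ≈ 2.6471, so f = (1/2)^(90/34) ≈ 0.159645.
Cmin,ss = (D/Vd)·f/(1−f), so D = Cmin,ss·Vd·(1−f)/f.
D = 2 × 182 × (1−f)/f ≈ 2 × 182 × 5.26390 ≈ 1916.06 mg.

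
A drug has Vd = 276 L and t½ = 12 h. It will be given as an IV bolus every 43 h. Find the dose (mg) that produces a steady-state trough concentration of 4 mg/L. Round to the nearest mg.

12129 mg

τ/t½ = 43/12 ≈ 3.5833, so f = (1/2)^(43/12) ≈ 0.083427.
Cmin,ss = (D/Vd)·f/(1−f), so D = Cmin,ss·Vd·(1−f)/f.
D = 4 × 276 × (1−f)/f ≈ 4 × 276 × 10.98653 ≈ 12129.13 mg.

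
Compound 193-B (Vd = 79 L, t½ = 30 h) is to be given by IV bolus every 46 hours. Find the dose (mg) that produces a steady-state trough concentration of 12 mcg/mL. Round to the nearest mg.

1796 mg

τ/t½ = 46/30 ≈ 1.5333, so f = (1/2)^(46/30) ≈ 0.345478.
Cmin,ss = (D/Vd)·f/(1−f), so D = Cmin,ss·Vd·(1−f)/f.
D = 12 × 79 × (1−f)/f ≈ 12 × 79 × 1.89454 ≈ 1796.02 mg.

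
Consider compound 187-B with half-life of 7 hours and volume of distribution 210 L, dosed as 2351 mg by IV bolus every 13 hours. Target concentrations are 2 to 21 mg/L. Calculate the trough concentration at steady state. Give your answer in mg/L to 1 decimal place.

4.3 mg/L

k = ln2/t½ = ln2/7 ≈ 0.099021 h⁻¹; fraction remaining f = e^(−kτ) = e^(−0.099021×13) ≈ 0.2760.
Each bolus raises the concentration by D/Vd = 2351/210 ≈ 11.195 mg/L.
Steady-state trough Cmin,ss = C₀·f/(1−f) ≈ 11.195 × 0.2760/0.7240 ≈ 4.268 mg/L.
Trough 4.3 mg/L vs MEC 2 mg/L: adequate.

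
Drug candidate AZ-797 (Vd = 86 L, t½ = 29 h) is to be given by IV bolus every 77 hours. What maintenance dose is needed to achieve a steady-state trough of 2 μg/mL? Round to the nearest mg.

τ/t½ = 77/29 ≈ 2.6552, so f = (1/2)^(77/29) ≈ 0.158750.
Cmin,ss = (D/Vd)·f/(1−f), so D = Cmin,ss·Vd·(1−f)/f.
D = 2 × 86 × (1−f)/f ≈ 2 × 86 × 5.29921 ≈ 911.46 mg.

911 mg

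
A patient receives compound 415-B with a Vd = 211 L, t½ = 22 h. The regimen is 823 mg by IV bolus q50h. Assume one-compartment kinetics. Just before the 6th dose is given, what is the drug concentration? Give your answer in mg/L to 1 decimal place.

1.0 mg/L

f = (1/2)^(τ/t½) = (1/2)^(50/22) ≈ 0.2069.
C₀ = D/Vd = 823/211 ≈ 3.900 mg/L.
Before the 6th dose, 5 doses have been given. Superposition: Cmin = C₀·(f + f² + … + f^5).
≈ 3.900 × (0.2069 + 0.0428 + 0.0089 + 0.0018 + 0.0004) ≈ 3.900 × 0.2608 ≈ 1.017 mg/L.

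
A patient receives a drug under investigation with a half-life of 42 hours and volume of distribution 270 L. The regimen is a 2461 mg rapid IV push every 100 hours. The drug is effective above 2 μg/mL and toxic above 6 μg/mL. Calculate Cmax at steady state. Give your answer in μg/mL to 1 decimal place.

Over one 100-h interval, 100/42 ≈ 2.381 half-lives elapse, leaving f ≈ 0.1920 of each dose.
At steady state, accumulation factor R = 1/(1 − e^(−kτ)) ≈ 1.2376.
Each bolus raises the concentration by D/Vd = 2461/270 ≈ 9.115 μg/mL.
Steady-state peak Cmax,ss = C₀·R ≈ 9.115 × 1.2376 ≈ 11.281 μg/mL.
Peak 11.3 μg/mL vs MTC 6 μg/mL: exceeds toxic threshold.

11.3 μg/mL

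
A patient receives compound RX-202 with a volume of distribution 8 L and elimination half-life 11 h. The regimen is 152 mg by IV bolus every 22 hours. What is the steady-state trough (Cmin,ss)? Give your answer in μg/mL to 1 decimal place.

τ = 22 h = 2 half-lives, so f = (1/2)^2 = 0.25.
Accumulation ratio R = 1/(1 − f) = 1/0.75 = 4/3.
Single-dose peak C₀ = D/Vd = 152/8 = 19 μg/mL.
Steady-state peak Cmax,ss = C₀·R = 19 × 4/3 ≈ 25.333 μg/mL.
Steady-state trough Cmin,ss = Cmax,ss·f ≈ 25.333 × 0.25 ≈ 6.333 μg/mL.

6.3 μg/mL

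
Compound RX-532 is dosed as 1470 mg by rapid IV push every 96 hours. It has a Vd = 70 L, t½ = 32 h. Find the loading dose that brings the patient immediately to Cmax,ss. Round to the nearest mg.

f = (1/2)^(96/32) ≈ 0.125000; accumulation ratio R = 1/(1−f) ≈ 1.14286.
Loading dose to hit Cmax,ss on first dose: D_load = D_maint·R ≈ 1470 × 1.14286 ≈ 1680.00 mg.

1680 mg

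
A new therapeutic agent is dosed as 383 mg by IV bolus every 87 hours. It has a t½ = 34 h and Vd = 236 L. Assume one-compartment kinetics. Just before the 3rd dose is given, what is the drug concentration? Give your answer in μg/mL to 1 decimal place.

0.3 μg/mL

f = (1/2)^(τ/t½) = (1/2)^(87/34) ≈ 0.1697.
C₀ = D/Vd = 383/236 ≈ 1.623 μg/mL.
Before the 3rd dose, 2 doses have been given. Superposition: Cmin = C₀·(f + f²).
≈ 1.623 × (0.1697 + 0.0288) ≈ 1.623 × 0.1985 ≈ 0.322 μg/mL.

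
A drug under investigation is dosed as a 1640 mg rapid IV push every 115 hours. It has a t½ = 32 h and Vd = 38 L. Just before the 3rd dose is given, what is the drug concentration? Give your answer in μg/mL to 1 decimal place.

f = (1/2)^(τ/t½) = (1/2)^(115/32) ≈ 0.0828.
C₀ = D/Vd = 1640/38 ≈ 43.158 μg/mL.
Before the 3rd dose, 2 doses have been given. Superposition: Cmin = C₀·(f + f²).
≈ 43.158 × (0.0828 + 0.0069) ≈ 43.158 × 0.0897 ≈ 3.871 μg/mL.

3.9 μg/mL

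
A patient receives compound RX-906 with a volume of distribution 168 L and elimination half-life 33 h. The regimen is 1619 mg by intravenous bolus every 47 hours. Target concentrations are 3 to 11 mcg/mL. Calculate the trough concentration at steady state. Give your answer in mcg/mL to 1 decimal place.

5.7 mcg/mL

τ/t½ = 47/33 ≈ 1.4242, so fraction remaining f = (1/2)^(47/33) ≈ 0.3726.
Accumulation ratio R = 1/(1 − f) ≈ 1/0.6274 ≈ 1.5939.
Single-dose peak C₀ = D/Vd = 1619/168 ≈ 9.637 mcg/mL.
Cmax,ss = C₀/(1 − f) ≈ 9.637/0.6274 ≈ 15.360 mcg/mL.
One interval later, Cmin,ss = Cmax,ss·e^(−kτ) ≈ 15.360 × 0.3726 ≈ 5.723 mcg/mL.
Trough 5.7 mcg/mL vs MEC 3 mcg/mL: adequate.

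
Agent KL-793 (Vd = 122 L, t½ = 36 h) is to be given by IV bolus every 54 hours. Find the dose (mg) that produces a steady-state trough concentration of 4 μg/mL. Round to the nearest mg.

892 mg

τ/t½ = 54/36 ≈ 1.5, so f = (1/2)^(54/36) ≈ 0.353553.
Cmin,ss = (D/Vd)·f/(1−f), so D = Cmin,ss·Vd·(1−f)/f.
D = 4 × 122 × (1−f)/f ≈ 4 × 122 × 1.82843 ≈ 892.27 mg.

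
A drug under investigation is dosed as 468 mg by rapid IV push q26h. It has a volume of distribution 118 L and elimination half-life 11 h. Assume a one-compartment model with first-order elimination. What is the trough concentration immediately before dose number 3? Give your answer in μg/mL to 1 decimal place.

f = (1/2)^(τ/t½) = (1/2)^(26/11) ≈ 0.1943.
C₀ = D/Vd = 468/118 ≈ 3.966 μg/mL.
Before the 3rd dose, 2 doses have been given. Superposition: Cmin = C₀·(f + f²).
≈ 3.966 × (0.1943 + 0.0378) ≈ 3.966 × 0.2321 ≈ 0.921 μg/mL.

0.9 μg/mL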